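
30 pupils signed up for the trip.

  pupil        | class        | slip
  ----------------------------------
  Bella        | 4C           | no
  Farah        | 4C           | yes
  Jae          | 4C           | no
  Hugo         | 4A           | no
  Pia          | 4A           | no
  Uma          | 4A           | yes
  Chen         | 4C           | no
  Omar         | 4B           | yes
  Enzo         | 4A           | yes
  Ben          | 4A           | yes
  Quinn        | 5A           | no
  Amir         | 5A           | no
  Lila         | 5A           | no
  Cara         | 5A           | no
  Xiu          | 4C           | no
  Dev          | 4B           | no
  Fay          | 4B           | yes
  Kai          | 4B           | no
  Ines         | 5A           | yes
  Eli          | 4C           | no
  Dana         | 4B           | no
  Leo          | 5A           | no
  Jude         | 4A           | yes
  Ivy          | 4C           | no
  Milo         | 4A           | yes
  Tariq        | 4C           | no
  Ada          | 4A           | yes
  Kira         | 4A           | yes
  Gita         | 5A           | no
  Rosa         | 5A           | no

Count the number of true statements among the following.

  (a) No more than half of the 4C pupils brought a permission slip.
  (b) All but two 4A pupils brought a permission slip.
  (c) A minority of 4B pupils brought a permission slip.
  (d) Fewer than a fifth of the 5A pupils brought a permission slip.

(a) 4C: |A| = 8, |A ∩ B| = 1; needs |A ∩ B| ≤ |A ∖ B| — true.
(b) 4A: |A| = 9, |A ∩ B| = 7; needs |A ∖ B| = 2 — true.
(c) 4B: |A| = 5, |A ∩ B| = 2; needs |A ∩ B| < |A ∖ B| — true.
(d) 5A: |A| = 8, |A ∩ B| = 1; needs |A ∩ B| / |A| < 1/5 — true.

4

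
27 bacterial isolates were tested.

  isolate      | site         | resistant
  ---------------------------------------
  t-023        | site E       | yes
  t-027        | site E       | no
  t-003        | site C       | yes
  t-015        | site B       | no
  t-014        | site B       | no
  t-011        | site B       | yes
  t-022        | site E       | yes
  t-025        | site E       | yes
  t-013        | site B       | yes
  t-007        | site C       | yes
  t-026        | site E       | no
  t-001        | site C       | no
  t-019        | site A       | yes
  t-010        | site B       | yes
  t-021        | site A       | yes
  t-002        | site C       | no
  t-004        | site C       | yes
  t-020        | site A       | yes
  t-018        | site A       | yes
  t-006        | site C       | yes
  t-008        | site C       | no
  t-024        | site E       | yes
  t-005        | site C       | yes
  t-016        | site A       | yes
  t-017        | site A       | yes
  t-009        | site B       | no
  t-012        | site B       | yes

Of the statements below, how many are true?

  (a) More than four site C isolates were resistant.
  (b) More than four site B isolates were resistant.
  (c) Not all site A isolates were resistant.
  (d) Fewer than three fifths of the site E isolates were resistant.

(a) site C: |A| = 8, |A ∩ B| = 5; needs |A ∩ B| > 4 — true.
(b) site B: |A| = 7, |A ∩ B| = 4; needs |A ∩ B| > 4 — false.
(c) site A: |A| = 6, |A ∩ B| = 6; needs A ⊄ B (|A ∖ B| ≥ 1) — false.
(d) site E: |A| = 6, |A ∩ B| = 4; needs |A ∩ B| / |A| < 3/5 — false.

1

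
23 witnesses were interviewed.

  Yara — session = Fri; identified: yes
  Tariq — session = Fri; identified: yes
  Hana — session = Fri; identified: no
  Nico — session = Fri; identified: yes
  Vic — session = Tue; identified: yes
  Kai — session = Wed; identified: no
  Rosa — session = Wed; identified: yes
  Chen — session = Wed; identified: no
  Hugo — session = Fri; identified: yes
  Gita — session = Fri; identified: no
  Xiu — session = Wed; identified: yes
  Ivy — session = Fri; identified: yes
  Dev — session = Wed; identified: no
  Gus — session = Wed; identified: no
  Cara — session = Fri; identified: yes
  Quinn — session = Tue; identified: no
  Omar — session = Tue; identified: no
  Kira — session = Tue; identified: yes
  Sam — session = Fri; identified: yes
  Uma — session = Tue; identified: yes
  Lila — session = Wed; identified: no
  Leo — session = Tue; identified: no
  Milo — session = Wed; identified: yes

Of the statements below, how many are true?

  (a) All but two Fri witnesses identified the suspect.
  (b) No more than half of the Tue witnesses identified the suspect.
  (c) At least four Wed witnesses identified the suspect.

(a) Fri: |A| = 9, |A ∩ B| = 7; needs |A ∖ B| = 2 — true.
(b) Tue: |A| = 6, |A ∩ B| = 3; needs |A ∩ B| ≤ |A ∖ B| — true.
(c) Wed: |A| = 8, |A ∩ B| = 3; needs |A ∩ B| ≥ 4 — false.

2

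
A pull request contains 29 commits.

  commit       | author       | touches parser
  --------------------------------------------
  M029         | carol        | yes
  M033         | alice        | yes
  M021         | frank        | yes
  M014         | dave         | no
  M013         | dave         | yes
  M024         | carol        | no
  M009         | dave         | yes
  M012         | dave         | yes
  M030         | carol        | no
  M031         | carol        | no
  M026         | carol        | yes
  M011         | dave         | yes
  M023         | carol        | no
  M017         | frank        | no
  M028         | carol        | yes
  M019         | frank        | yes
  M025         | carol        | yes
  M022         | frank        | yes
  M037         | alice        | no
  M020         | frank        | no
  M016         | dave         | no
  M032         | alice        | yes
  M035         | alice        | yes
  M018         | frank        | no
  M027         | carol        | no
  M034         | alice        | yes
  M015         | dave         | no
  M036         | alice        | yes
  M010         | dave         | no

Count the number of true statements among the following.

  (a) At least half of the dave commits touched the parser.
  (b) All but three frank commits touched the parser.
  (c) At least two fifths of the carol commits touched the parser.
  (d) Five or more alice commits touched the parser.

4

(a) dave: |A| = 8, |A ∩ B| = 4; needs |A ∩ B| ≥ |A ∖ B| — true.
(b) frank: |A| = 6, |A ∩ B| = 3; needs |A ∖ B| = 3 — true.
(c) carol: |A| = 9, |A ∩ B| = 4; needs |A ∩ B| / |A| ≥ 2/5 — true.
(d) alice: |A| = 6, |A ∩ B| = 5; needs |A ∩ B| ≥ 5 — true.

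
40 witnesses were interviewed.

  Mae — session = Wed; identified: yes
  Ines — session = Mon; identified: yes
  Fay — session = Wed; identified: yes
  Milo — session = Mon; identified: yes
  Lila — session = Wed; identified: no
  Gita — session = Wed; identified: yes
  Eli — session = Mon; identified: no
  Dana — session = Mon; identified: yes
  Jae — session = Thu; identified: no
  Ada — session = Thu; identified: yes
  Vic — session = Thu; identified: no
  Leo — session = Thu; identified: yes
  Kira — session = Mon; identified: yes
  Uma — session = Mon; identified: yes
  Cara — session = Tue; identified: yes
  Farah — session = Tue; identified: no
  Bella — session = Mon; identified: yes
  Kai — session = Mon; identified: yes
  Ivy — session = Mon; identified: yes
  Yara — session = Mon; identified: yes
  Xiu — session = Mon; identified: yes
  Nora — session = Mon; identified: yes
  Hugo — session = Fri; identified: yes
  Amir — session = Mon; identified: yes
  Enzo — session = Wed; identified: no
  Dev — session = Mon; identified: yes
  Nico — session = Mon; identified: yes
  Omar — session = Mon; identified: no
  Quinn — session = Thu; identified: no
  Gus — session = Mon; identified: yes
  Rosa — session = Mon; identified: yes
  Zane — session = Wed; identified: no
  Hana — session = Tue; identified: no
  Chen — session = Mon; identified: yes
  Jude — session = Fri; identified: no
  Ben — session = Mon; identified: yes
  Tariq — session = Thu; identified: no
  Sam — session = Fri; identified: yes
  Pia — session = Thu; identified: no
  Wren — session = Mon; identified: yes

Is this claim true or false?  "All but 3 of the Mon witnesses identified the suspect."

False

Truth condition: |A ∖ B| = 3.
|A| = 21, |A ∩ B| = 19, |A ∖ B| = 2.
|A ∖ B| = 2, so the statement is false.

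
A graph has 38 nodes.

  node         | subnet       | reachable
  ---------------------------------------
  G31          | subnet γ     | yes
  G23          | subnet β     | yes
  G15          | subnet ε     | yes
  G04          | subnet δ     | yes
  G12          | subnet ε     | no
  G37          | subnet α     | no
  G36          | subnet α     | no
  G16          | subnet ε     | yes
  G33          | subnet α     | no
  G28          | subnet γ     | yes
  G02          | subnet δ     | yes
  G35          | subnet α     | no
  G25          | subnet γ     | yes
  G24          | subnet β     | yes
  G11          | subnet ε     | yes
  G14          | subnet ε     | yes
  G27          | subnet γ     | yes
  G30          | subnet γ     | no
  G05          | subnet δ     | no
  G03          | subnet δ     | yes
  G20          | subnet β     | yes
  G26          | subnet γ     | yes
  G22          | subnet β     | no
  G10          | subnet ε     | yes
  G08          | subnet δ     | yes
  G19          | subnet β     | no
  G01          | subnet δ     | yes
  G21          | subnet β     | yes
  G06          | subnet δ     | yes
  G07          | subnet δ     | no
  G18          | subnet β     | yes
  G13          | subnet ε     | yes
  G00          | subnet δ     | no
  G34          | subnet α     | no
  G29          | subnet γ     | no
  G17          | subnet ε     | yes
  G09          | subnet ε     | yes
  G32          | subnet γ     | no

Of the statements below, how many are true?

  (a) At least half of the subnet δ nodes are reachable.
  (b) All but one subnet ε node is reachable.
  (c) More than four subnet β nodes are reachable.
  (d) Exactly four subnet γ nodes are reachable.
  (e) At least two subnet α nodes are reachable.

3

(a) subnet δ: |A| = 9, |A ∩ B| = 6; needs |A ∩ B| ≥ |A ∖ B| — true.
(b) subnet ε: |A| = 9, |A ∩ B| = 8; needs |A ∖ B| = 1 — true.
(c) subnet β: |A| = 7, |A ∩ B| = 5; needs |A ∩ B| > 4 — true.
(d) subnet γ: |A| = 8, |A ∩ B| = 5; needs |A ∩ B| = 4 — false.
(e) subnet α: |A| = 5, |A ∩ B| = 0; needs |A ∩ B| ≥ 2 — false.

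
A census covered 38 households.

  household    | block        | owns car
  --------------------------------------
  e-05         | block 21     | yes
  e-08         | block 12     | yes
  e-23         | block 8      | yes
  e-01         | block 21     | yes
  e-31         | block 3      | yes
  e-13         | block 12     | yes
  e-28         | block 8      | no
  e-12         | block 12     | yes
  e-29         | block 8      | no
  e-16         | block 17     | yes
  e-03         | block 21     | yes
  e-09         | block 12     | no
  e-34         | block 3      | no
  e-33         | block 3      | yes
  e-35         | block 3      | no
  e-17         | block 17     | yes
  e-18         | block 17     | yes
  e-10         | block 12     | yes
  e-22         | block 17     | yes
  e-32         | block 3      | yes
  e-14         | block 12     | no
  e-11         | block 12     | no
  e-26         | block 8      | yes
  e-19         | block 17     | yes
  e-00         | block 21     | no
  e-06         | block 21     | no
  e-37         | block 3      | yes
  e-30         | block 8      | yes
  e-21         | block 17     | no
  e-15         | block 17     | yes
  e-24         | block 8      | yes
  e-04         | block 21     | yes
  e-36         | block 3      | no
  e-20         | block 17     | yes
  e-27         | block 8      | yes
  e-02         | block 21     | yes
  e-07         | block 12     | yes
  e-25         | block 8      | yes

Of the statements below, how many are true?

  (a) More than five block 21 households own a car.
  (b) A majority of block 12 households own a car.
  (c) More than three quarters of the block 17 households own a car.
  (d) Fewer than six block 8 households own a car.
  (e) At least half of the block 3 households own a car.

3

(a) block 21: |A| = 7, |A ∩ B| = 5; needs |A ∩ B| > 5 — false.
(b) block 12: |A| = 8, |A ∩ B| = 5; needs |A ∩ B| > |A ∖ B| — true.
(c) block 17: |A| = 8, |A ∩ B| = 7; needs |A ∩ B| / |A| > 3/4 — true.
(d) block 8: |A| = 8, |A ∩ B| = 6; needs |A ∩ B| < 6 — false.
(e) block 3: |A| = 7, |A ∩ B| = 4; needs |A ∩ B| ≥ |A ∖ B| — true.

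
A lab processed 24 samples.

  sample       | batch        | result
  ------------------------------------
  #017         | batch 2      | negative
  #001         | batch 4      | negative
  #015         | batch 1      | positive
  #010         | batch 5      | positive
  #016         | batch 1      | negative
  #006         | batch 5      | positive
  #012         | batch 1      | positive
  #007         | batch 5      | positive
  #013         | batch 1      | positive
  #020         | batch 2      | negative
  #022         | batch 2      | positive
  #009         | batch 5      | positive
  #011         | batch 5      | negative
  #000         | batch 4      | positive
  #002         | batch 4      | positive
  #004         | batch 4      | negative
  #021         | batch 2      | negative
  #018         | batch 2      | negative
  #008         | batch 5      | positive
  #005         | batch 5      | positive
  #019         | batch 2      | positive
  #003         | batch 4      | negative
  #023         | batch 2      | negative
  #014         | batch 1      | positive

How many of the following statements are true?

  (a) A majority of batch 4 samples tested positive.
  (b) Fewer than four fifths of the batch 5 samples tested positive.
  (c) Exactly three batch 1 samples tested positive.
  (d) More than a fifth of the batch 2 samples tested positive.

(a) batch 4: |A| = 5, |A ∩ B| = 2; needs |A ∩ B| > |A ∖ B| — false.
(b) batch 5: |A| = 7, |A ∩ B| = 6; needs |A ∩ B| / |A| < 4/5 — false.
(c) batch 1: |A| = 5, |A ∩ B| = 4; needs |A ∩ B| = 3 — false.
(d) batch 2: |A| = 7, |A ∩ B| = 2; needs |A ∩ B| / |A| > 1/5 — true.

1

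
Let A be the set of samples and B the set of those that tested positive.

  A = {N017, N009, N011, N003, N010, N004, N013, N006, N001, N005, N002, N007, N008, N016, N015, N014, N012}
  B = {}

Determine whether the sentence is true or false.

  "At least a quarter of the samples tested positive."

False

The determiner here denotes the relation: |A ∩ B| / |A| ≥ 1/4.
|A| = 17, |A ∩ B| = 0, |A ∖ B| = 17.
|A ∩ B|/|A| = 0/17, so the statement is false.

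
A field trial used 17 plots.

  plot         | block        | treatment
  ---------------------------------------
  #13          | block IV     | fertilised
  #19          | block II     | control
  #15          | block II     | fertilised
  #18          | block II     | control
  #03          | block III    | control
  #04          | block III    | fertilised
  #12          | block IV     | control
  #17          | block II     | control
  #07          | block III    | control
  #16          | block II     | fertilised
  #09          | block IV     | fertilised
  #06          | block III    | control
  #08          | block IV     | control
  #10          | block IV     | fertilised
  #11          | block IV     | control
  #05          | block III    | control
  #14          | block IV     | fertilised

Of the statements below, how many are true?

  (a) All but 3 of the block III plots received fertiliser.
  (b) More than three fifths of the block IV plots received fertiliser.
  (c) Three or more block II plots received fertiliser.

0

(a) block III: |A| = 5, |A ∩ B| = 1; needs |A ∖ B| = 3 — false.
(b) block IV: |A| = 7, |A ∩ B| = 4; needs |A ∩ B| / |A| > 3/5 — false.
(c) block II: |A| = 5, |A ∩ B| = 2; needs |A ∩ B| ≥ 3 — false.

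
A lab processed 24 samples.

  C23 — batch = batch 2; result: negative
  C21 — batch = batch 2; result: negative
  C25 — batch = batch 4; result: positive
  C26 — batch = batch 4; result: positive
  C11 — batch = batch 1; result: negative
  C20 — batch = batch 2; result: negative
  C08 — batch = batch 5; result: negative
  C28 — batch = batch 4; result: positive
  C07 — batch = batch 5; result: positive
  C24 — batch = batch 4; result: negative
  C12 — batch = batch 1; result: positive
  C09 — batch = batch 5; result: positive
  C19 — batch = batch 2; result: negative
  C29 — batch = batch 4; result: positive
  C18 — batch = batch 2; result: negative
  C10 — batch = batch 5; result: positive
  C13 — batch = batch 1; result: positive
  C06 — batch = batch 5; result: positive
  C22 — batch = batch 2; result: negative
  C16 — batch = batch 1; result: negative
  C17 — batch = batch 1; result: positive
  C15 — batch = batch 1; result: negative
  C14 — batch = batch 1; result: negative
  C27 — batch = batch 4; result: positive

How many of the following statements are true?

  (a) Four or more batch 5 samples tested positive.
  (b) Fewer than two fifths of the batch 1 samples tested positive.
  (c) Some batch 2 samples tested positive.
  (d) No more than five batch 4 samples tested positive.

(a) batch 5: |A| = 5, |A ∩ B| = 4; needs |A ∩ B| ≥ 4 — true.
(b) batch 1: |A| = 7, |A ∩ B| = 3; needs |A ∩ B| / |A| < 2/5 — false.
(c) batch 2: |A| = 6, |A ∩ B| = 0; needs A ∩ B ≠ ∅ (|A ∩ B| ≥ 1) — false.
(d) batch 4: |A| = 6, |A ∩ B| = 5; needs |A ∩ B| ≤ 5 — true.

2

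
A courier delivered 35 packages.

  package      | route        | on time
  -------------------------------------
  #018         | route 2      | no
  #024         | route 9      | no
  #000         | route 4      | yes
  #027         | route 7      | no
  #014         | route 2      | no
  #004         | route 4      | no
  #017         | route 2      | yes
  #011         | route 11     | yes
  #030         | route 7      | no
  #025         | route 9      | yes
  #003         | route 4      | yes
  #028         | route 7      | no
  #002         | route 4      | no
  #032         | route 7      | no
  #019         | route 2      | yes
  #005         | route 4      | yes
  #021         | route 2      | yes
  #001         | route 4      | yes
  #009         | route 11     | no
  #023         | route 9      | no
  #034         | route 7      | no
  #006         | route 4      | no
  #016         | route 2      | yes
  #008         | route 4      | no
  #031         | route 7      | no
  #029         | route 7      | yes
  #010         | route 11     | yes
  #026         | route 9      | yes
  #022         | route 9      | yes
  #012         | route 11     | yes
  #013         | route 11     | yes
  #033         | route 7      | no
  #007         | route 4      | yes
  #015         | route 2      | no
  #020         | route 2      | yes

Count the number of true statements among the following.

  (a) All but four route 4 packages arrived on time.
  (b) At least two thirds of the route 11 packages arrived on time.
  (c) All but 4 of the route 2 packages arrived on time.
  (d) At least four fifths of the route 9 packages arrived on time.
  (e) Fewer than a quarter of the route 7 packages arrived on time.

3

(a) route 4: |A| = 9, |A ∩ B| = 5; needs |A ∖ B| = 4 — true.
(b) route 11: |A| = 5, |A ∩ B| = 4; needs |A ∩ B| / |A| ≥ 2/3 — true.
(c) route 2: |A| = 8, |A ∩ B| = 5; needs |A ∖ B| = 4 — false.
(d) route 9: |A| = 5, |A ∩ B| = 3; needs |A ∩ B| / |A| ≥ 4/5 — false.
(e) route 7: |A| = 8, |A ∩ B| = 1; needs |A ∩ B| / |A| < 1/4 — true.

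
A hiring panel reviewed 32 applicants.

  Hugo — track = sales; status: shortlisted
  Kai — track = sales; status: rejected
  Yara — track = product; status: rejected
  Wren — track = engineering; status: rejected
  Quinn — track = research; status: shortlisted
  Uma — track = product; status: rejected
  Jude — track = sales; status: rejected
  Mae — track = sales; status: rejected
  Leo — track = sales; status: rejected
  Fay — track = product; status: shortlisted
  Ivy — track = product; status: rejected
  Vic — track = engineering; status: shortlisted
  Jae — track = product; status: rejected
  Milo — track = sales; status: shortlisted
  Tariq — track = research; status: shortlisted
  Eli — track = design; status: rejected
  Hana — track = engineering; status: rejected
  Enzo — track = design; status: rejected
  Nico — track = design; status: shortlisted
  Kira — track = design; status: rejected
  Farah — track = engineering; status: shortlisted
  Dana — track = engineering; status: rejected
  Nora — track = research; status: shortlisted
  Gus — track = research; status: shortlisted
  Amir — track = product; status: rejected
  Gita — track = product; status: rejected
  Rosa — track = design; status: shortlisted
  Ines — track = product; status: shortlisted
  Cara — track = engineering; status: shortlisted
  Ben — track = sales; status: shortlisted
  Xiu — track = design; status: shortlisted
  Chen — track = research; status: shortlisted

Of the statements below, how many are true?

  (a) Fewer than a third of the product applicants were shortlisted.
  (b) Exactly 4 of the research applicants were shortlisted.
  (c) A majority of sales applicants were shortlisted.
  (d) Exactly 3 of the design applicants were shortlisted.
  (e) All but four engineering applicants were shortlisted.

(a) product: |A| = 8, |A ∩ B| = 2; needs |A ∩ B| / |A| < 1/3 — true.
(b) research: |A| = 5, |A ∩ B| = 5; needs |A ∩ B| = 4 — false.
(c) sales: |A| = 7, |A ∩ B| = 3; needs |A ∩ B| > |A ∖ B| — false.
(d) design: |A| = 6, |A ∩ B| = 3; needs |A ∩ B| = 3 — true.
(e) engineering: |A| = 6, |A ∩ B| = 3; needs |A ∖ B| = 4 — false.

2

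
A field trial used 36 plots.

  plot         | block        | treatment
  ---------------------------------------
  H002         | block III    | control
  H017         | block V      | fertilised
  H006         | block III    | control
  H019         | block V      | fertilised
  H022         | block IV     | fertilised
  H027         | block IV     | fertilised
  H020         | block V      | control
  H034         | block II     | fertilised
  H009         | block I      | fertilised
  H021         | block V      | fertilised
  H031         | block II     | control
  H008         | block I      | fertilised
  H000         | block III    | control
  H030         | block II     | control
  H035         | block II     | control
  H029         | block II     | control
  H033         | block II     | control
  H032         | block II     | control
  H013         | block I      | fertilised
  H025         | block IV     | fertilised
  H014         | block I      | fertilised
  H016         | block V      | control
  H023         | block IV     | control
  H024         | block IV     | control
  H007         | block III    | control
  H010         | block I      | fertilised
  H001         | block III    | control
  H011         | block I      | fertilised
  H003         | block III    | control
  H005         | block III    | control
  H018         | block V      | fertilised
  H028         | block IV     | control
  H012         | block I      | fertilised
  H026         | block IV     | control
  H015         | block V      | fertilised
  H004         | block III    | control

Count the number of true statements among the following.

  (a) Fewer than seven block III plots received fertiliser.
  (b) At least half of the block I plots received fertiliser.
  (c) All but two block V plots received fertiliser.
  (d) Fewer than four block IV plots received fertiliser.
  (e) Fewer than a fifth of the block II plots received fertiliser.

5

(a) block III: |A| = 8, |A ∩ B| = 0; needs |A ∩ B| < 7 — true.
(b) block I: |A| = 7, |A ∩ B| = 7; needs |A ∩ B| ≥ |A ∖ B| — true.
(c) block V: |A| = 7, |A ∩ B| = 5; needs |A ∖ B| = 2 — true.
(d) block IV: |A| = 7, |A ∩ B| = 3; needs |A ∩ B| < 4 — true.
(e) block II: |A| = 7, |A ∩ B| = 1; needs |A ∩ B| / |A| < 1/5 — true.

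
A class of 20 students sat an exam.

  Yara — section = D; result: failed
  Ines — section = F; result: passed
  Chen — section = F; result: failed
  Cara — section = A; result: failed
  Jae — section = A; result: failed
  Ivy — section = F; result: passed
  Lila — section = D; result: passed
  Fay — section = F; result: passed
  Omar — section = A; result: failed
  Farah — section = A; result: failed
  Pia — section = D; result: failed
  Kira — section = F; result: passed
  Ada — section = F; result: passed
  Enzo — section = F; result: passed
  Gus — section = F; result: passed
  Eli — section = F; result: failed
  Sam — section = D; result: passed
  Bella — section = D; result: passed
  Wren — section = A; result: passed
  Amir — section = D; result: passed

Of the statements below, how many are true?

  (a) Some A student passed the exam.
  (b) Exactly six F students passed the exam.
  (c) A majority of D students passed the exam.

(a) A: |A| = 5, |A ∩ B| = 1; needs A ∩ B ≠ ∅ (|A ∩ B| ≥ 1) — true.
(b) F: |A| = 9, |A ∩ B| = 7; needs |A ∩ B| = 6 — false.
(c) D: |A| = 6, |A ∩ B| = 4; needs |A ∩ B| > |A ∖ B| — true.

2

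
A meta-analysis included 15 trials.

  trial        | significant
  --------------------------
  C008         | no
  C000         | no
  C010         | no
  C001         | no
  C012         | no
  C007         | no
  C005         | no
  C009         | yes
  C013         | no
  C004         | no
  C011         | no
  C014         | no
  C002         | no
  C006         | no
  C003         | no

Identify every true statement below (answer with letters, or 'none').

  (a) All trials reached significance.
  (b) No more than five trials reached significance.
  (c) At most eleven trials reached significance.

|A| = 15, |A ∩ B| = 1, |A ∖ B| = 14.
(a) A ⊆ B, i.e. every element of A is in B (|A ∖ B| = 0): fails.
(b) |A ∩ B| ≤ 5: holds.
(c) |A ∩ B| ≤ 11: holds.

(b), (c)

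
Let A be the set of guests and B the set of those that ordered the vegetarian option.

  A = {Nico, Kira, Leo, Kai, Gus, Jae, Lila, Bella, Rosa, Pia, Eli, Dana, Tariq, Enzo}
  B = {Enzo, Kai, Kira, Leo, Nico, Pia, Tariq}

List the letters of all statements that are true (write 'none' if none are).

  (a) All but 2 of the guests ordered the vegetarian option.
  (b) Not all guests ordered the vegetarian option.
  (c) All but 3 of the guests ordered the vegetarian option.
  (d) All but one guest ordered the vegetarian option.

(b)

|A| = 14, |A ∩ B| = 7, |A ∖ B| = 7.
(a) |A ∖ B| = 2: fails.
(b) A ⊄ B (|A ∖ B| ≥ 1): holds.
(c) |A ∖ B| = 3: fails.
(d) |A ∖ B| = 1: fails.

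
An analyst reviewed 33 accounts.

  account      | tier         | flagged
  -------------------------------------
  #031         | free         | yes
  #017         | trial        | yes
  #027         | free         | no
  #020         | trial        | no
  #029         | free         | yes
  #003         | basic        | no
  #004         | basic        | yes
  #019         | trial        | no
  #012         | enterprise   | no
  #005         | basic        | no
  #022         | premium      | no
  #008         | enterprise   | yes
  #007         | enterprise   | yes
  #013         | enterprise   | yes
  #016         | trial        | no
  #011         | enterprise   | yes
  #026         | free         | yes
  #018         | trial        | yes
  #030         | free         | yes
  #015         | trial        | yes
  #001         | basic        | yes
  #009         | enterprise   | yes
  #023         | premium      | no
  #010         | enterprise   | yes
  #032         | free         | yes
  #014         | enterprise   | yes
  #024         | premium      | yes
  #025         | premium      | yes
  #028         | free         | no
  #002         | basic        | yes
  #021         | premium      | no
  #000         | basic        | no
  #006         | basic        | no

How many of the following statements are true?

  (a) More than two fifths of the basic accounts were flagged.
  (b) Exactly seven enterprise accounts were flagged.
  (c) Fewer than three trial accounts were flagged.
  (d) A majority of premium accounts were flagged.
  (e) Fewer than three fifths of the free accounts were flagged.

(a) basic: |A| = 7, |A ∩ B| = 3; needs |A ∩ B| / |A| > 2/5 — true.
(b) enterprise: |A| = 8, |A ∩ B| = 7; needs |A ∩ B| = 7 — true.
(c) trial: |A| = 6, |A ∩ B| = 3; needs |A ∩ B| < 3 — false.
(d) premium: |A| = 5, |A ∩ B| = 2; needs |A ∩ B| > |A ∖ B| — false.
(e) free: |A| = 7, |A ∩ B| = 5; needs |A ∩ B| / |A| < 3/5 — false.

2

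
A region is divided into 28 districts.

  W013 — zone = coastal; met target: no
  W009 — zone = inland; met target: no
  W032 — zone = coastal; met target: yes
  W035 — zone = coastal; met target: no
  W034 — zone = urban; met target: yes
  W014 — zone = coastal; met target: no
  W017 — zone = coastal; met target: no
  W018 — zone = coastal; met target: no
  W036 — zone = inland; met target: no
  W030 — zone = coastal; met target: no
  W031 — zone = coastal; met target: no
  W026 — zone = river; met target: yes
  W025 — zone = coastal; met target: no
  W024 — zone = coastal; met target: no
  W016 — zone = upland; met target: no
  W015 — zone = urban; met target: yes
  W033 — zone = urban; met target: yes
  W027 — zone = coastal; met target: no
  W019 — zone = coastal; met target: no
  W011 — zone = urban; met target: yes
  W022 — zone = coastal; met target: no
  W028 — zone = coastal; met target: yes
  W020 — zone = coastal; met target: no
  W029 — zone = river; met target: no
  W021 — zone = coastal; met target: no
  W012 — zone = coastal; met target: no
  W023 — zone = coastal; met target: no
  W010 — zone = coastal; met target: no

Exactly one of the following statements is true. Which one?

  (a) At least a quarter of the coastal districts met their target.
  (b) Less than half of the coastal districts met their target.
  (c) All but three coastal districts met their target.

|A| = 19, |A ∩ B| = 2, |A ∖ B| = 17.
(a) requires |A ∩ B| / |A| ≥ 1/4: false.
(b) requires |A ∩ B| < |A ∖ B|: true.
(c) requires |A ∖ B| = 3: false.

(b)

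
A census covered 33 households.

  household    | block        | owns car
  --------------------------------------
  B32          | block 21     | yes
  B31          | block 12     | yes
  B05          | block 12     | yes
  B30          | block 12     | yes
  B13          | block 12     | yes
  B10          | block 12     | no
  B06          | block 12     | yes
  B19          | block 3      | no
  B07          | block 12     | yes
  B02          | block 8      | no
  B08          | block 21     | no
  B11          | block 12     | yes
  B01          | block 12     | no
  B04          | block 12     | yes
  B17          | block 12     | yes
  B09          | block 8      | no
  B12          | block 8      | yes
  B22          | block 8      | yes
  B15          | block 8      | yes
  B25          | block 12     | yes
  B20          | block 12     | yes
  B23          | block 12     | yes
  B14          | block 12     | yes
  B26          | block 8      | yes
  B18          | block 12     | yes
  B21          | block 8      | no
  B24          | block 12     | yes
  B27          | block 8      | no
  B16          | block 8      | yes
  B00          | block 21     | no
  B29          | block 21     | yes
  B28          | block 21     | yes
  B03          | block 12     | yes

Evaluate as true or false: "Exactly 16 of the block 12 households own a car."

'Exactly 16 of the block 12 households own a car' holds iff |A ∩ B| = 16.
|A| = 18, |A ∩ B| = 16, |A ∖ B| = 2.
|A ∩ B| = 16, so the statement is true.

True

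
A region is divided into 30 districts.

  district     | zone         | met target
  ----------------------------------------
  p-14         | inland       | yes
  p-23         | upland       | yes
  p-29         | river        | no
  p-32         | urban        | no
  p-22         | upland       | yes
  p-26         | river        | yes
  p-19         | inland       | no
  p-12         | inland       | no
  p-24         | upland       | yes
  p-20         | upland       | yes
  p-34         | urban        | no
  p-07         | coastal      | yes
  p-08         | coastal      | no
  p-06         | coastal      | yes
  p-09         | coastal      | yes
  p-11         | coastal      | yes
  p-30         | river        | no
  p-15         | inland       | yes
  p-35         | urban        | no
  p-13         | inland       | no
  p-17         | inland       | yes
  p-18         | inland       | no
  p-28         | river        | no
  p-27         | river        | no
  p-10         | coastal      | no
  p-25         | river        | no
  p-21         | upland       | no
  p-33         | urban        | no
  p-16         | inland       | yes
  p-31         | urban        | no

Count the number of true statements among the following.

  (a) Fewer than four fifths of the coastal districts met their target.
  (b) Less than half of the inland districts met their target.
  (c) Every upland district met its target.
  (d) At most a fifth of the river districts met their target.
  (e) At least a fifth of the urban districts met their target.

2

(a) coastal: |A| = 6, |A ∩ B| = 4; needs |A ∩ B| / |A| < 4/5 — true.
(b) inland: |A| = 8, |A ∩ B| = 4; needs |A ∩ B| < |A ∖ B| — false.
(c) upland: |A| = 5, |A ∩ B| = 4; needs A ⊆ B, i.e. every element of A is in B (|A ∖ B| = 0) — false.
(d) river: |A| = 6, |A ∩ B| = 1; needs |A ∩ B| / |A| ≤ 1/5 — true.
(e) urban: |A| = 5, |A ∩ B| = 0; needs |A ∩ B| / |A| ≥ 1/5 — false.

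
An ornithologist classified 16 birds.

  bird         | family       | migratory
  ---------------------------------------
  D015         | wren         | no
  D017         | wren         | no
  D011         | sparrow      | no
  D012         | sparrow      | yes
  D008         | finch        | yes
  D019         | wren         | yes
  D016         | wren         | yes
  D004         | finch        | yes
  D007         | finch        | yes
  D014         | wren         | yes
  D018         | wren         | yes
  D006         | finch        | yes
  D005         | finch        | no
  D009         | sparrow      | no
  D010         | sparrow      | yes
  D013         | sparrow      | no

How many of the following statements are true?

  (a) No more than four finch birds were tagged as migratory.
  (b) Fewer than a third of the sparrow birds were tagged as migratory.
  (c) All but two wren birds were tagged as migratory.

(a) finch: |A| = 5, |A ∩ B| = 4; needs |A ∩ B| ≤ 4 — true.
(b) sparrow: |A| = 5, |A ∩ B| = 2; needs |A ∩ B| / |A| < 1/3 — false.
(c) wren: |A| = 6, |A ∩ B| = 4; needs |A ∖ B| = 2 — true.

2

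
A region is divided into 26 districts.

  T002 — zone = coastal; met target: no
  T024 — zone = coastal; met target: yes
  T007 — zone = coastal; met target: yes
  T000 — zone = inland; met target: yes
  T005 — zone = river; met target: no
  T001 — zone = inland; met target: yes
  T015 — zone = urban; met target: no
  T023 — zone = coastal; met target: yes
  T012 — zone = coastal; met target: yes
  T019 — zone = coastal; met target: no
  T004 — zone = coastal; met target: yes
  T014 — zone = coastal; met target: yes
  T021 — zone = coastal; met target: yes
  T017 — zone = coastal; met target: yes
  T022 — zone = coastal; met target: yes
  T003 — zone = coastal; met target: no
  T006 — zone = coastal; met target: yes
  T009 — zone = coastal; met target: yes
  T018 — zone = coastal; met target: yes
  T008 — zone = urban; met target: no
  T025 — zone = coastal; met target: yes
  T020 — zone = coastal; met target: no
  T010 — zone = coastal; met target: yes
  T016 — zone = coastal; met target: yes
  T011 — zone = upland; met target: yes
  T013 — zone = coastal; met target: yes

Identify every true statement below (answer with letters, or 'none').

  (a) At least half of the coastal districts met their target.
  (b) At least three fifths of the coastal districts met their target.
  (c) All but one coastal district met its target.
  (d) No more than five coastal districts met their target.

|A| = 20, |A ∩ B| = 16, |A ∖ B| = 4.
(a) |A ∩ B| ≥ |A ∖ B|: holds.
(b) |A ∩ B| / |A| ≥ 3/5: holds.
(c) |A ∖ B| = 1: fails.
(d) |A ∩ B| ≤ 5: fails.

(a), (b)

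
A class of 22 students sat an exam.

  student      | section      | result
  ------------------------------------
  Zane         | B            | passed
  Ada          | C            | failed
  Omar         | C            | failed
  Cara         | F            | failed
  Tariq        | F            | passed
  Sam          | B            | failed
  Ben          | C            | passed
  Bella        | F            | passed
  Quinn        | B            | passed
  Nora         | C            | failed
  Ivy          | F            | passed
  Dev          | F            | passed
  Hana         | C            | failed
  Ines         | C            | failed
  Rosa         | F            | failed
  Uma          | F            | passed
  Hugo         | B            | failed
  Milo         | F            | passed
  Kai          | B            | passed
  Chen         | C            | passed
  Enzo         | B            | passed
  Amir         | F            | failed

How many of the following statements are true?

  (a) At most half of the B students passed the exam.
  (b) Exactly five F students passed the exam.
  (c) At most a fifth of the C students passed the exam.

(a) B: |A| = 6, |A ∩ B| = 4; needs |A ∩ B| ≤ |A ∖ B| — false.
(b) F: |A| = 9, |A ∩ B| = 6; needs |A ∩ B| = 5 — false.
(c) C: |A| = 7, |A ∩ B| = 2; needs |A ∩ B| / |A| ≤ 1/5 — false.

0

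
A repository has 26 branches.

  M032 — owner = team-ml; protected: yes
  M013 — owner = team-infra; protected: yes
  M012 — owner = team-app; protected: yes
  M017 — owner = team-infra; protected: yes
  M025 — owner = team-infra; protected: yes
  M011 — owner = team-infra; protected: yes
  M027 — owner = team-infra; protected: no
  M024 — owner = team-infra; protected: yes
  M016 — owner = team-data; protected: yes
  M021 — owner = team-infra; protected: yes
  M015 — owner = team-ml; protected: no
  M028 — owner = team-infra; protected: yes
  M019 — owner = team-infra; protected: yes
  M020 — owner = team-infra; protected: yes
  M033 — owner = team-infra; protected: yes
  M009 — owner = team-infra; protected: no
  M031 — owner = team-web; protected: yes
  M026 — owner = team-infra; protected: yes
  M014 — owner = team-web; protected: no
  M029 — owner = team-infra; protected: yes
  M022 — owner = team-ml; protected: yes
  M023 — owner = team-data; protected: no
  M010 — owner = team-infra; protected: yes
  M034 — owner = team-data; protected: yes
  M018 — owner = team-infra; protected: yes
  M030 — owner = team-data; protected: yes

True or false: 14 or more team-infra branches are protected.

True

Truth condition: |A ∩ B| ≥ 14.
|A| = 16, |A ∩ B| = 14, |A ∖ B| = 2.
|A ∩ B| = 14, so the statement is true.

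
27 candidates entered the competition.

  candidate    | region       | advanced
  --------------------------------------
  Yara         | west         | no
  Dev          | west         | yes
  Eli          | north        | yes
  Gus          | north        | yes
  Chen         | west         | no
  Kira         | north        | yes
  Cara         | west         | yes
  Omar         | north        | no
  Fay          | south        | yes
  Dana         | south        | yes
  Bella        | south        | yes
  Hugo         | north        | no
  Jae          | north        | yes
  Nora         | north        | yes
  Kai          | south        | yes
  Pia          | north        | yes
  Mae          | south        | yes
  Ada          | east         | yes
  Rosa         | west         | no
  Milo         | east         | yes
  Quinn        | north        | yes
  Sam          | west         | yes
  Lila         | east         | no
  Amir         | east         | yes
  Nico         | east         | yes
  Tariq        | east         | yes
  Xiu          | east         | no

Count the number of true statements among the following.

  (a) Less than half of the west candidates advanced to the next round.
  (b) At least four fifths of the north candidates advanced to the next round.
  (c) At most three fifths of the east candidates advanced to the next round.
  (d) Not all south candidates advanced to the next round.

0

(a) west: |A| = 6, |A ∩ B| = 3; needs |A ∩ B| < |A ∖ B| — false.
(b) north: |A| = 9, |A ∩ B| = 7; needs |A ∩ B| / |A| ≥ 4/5 — false.
(c) east: |A| = 7, |A ∩ B| = 5; needs |A ∩ B| / |A| ≤ 3/5 — false.
(d) south: |A| = 5, |A ∩ B| = 5; needs A ⊄ B (|A ∖ B| ≥ 1) — false.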